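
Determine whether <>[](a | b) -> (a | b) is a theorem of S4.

Tableau for the negation ~(<>[](a | b) -> (a | b)):
1. ~(<>[](a | b) -> (a | b)), 0
2. <>[](a | b), 0
3. ~(a | b), 0
4. ~a, 0
5. ~b, 0
6. [](a | b), 1
7. a | b, 1
8. b, 1
Accessibility: 0R0, 0R1, 1R1
The negation has an open branch (countermodel exists).

Invalid (countermodel exists)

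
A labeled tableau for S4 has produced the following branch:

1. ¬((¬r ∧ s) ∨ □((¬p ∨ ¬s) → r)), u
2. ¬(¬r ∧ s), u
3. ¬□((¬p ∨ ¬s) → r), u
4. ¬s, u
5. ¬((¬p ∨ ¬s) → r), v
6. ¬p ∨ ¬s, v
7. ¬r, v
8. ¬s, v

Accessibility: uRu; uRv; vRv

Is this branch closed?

Not closed

No atom appears with both signs at the same world.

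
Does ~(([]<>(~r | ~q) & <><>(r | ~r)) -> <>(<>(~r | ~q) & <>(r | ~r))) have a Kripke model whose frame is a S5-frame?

1. ~(([]<>(~r | ~q) & <><>(r | ~r)) -> <>(<>(~r | ~q) & <>(r | ~r))), 0
2. []<>(~r | ~q) & <><>(r | ~r), 0   [~->-rule on 1]
3. ~<>(<>(~r | ~q) & <>(r | ~r)), 0   [~->-rule on 1]
4. []<>(~r | ~q), 0   [&-rule on 2]
5. <><>(r | ~r), 0   [&-rule on 2]
6. ~(<>(~r | ~q) & <>(r | ~r)), 0   [~<>-rule on 3 via 0R0]
7. <>(~r | ~q), 0   [[]-rule on 4 via 0R0]
8. ~<>(~r | ~q), 0   [~&-rule on 6 (branches; this branch)]
9. ~(~r | ~q), 0   [~<>-rule on 8 via 0R0]
10. r, 0   [~|-rule on 9]
11. q, 0   [~|-rule on 9]
12. <>(r | ~r), 1   [<>-rule on 5: fresh world 1, 0R1]
13. ~(<>(~r | ~q) & <>(r | ~r)), 1   [~<>-rule on 3 via 0R1]
14. <>(~r | ~q), 1   [[]-rule on 4 via 0R1]
15. ~(~r | ~q), 1   [~<>-rule on 8 via 0R1]
16. r, 1   [~|-rule on 15]
17. q, 1   [~|-rule on 15]
18. ~<>(~r | ~q), 1   [~&-rule on 13 (branches; this branch)]
19. ~r | ~q, 2   [<>-rule on 7: fresh world 2, 0R2]
20. ~(<>(~r | ~q) & <>(r | ~r)), 2   [~<>-rule on 3 via 0R2]
21. <>(~r | ~q), 2   [[]-rule on 4 via 0R2]
22. ~(~r | ~q), 2   [~<>-rule on 8 via 0R2]
23. r, 2   [~|-rule on 22]
24. q, 2   [~|-rule on 22]
25. ~q, 2   [|-rule on 19 (branches; this branch)]
Accessibility: 0R0, 0R1, 0R2, 1R0, 1R1, 1R2, 2R0, 2R1, 2R2
Branch closes: q and ~q both at 2.
All branches of the tableau close; one closing branch shown above.

Unsatisfiable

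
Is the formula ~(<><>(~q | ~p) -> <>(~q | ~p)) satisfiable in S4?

Unsatisfiable

1. ~(<><>(~q | ~p) -> <>(~q | ~p)), w0
2. <><>(~q | ~p), w0   [~->-rule on 1]
3. ~<>(~q | ~p), w0   [~->-rule on 1]
4. ~(~q | ~p), w0   [~<>-rule on 3 via w0Rw0]
5. q, w0   [~|-rule on 4]
6. p, w0   [~|-rule on 4]
7. <>(~q | ~p), w1   [<>-rule on 2: fresh world w1, w0Rw1]
8. ~(~q | ~p), w1   [~<>-rule on 3 via w0Rw1]
9. q, w1   [~|-rule on 8]
10. p, w1   [~|-rule on 8]
11. ~q | ~p, w2   [<>-rule on 7: fresh world w2, w1Rw2]
12. ~(~q | ~p), w2   [~<>-rule on 3 via w0Rw2]
13. q, w2   [~|-rule on 12]
14. p, w2   [~|-rule on 12]
15. ~p, w2   [|-rule on 11 (branches; this branch)]
Accessibility: w0Rw0, w0Rw1, w0Rw2, w1Rw1, w1Rw2, w2Rw2
Branch closes: p and ~p both at w2.
All branches of the tableau close; one closing branch shown above.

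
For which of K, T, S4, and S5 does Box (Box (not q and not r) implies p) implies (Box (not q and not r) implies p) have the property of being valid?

T, S4, S5

K-tableau for the negation not (Box (Box (not q and not r) implies p) implies (Box (not q and not r) implies p)):
1. not (Box (Box (not q and not r) implies p) implies (Box (not q and not r) implies p)), w0
2. Box (Box (not q and not r) implies p), w0
3. not (Box (not q and not r) implies p), w0
4. Box (not q and not r), w0
5. not p, w0
Complete open branch: countermodel on a K-frame, so not valid in K.
T-tableau for the negation not (Box (Box (not q and not r) implies p) implies (Box (not q and not r) implies p)):
1. not (Box (Box (not q and not r) implies p) implies (Box (not q and not r) implies p)), w0
2. Box (Box (not q and not r) implies p), w0
3. not (Box (not q and not r) implies p), w0
4. Box (not q and not r), w0
5. not p, w0
6. Box (not q and not r) implies p, w0
7. not q and not r, w0
8. not q, w0
9. not r, w0
10. not Box (not q and not r), w0
11. not (not q and not r), w1
12. Box (not q and not r) implies p, w1
13. not q and not r, w1
14. not q, w1
15. not r, w1
16. r, w1
Accessibility: w0Rw0, w0Rw1, w1Rw1
Branch closes: r and not r both at w1.
Every branch closes (one shown): valid in T, hence also in S4, S5 (every theorem of T is a theorem of S4 and S5).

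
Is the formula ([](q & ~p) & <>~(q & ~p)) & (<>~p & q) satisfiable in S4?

Unsatisfiable

1. ([](q & ~p) & <>~(q & ~p)) & (<>~p & q), w0
2. [](q & ~p) & <>~(q & ~p), w0   [&-rule on 1]
3. <>~p & q, w0   [&-rule on 1]
4. [](q & ~p), w0   [&-rule on 2]
5. <>~(q & ~p), w0   [&-rule on 2]
6. <>~p, w0   [&-rule on 3]
7. q, w0   [&-rule on 3]
8. q & ~p, w0   [[]-rule on 4 via w0Rw0]
9. ~p, w0   [&-rule on 8]
10. ~(q & ~p), w1   [<>-rule on 5: fresh world w1, w0Rw1]
11. q & ~p, w1   [[]-rule on 4 via w0Rw1]
12. q, w1   [&-rule on 11]
13. ~p, w1   [&-rule on 11]
14. p, w1   [~&-rule on 10 (branches; this branch)]
Accessibility: w0Rw0, w0Rw1, w1Rw1
Branch closes: p and ~p both at w1.
All branches of the tableau close; one closing branch shown above.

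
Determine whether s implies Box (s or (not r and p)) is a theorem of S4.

Not valid

Tableau for the negation not (s implies Box (s or (not r and p))):
1. not (s implies Box (s or (not r and p))), w0
2. s, w0   [neg-implies-rule on 1]
3. not Box (s or (not r and p)), w0   [neg-implies-rule on 1]
4. not (s or (not r and p)), w1   [neg-Box-rule on 3: fresh world w1, w0Rw1]
5. not s, w1   [neg-or-rule on 4]
6. not (not r and p), w1   [neg-or-rule on 4]
7. not p, w1   [neg-and-rule on 6 (branches; this branch)]
Accessibility: w0Rw0, w0Rw1, w1Rw1
The negation has an open branch (countermodel exists).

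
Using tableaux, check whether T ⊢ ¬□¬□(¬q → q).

Tableau for the negation □¬□(¬q → q):
1. □¬□(¬q → q), w0
2. ¬□(¬q → q), w0
3. ¬(¬q → q), w1
4. ¬q, w1
5. ¬□(¬q → q), w1
6. ¬(¬q → q), w2
7. ¬q, w2
Accessibility: w0Rw0, w0Rw1, w1Rw1, w1Rw2, w2Rw2
The negation has an open branch (countermodel exists).

No, not valid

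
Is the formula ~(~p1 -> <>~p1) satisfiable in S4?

Unsatisfiable

1. ~(~p1 -> <>~p1), u
2. ~p1, u   [~->-rule on 1]
3. ~<>~p1, u   [~->-rule on 1]
4. p1, u   [~<>-rule on 3 via uRu]
Accessibility: uRu
Branch closes: p1 and ~p1 both at u.
Every branch closes; the branch above is one of them.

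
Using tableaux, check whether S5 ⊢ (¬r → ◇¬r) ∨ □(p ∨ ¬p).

Yes, valid

Tableau for the negation ¬((¬r → ◇¬r) ∨ □(p ∨ ¬p)):
1. ¬((¬r → ◇¬r) ∨ □(p ∨ ¬p)), w0
2. ¬(¬r → ◇¬r), w0
3. ¬□(p ∨ ¬p), w0
4. ¬r, w0
5. ¬◇¬r, w0
6. r, w0
Accessibility: w0Rw0
Branch closes: r and ¬r both at w0.
All branches of the negation close; one closing branch shown above.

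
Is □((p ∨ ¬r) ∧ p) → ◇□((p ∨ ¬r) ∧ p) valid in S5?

Tableau for the negation ¬(□((p ∨ ¬r) ∧ p) → ◇□((p ∨ ¬r) ∧ p)):
1. ¬(□((p ∨ ¬r) ∧ p) → ◇□((p ∨ ¬r) ∧ p)), w0
2. □((p ∨ ¬r) ∧ p), w0
3. ¬◇□((p ∨ ¬r) ∧ p), w0
4. (p ∨ ¬r) ∧ p, w0
5. p ∨ ¬r, w0
6. p, w0
7. ¬□((p ∨ ¬r) ∧ p), w0
8. ¬r, w0
9. ¬((p ∨ ¬r) ∧ p), w1
10. (p ∨ ¬r) ∧ p, w1
11. p ∨ ¬r, w1
12. p, w1
13. ¬□((p ∨ ¬r) ∧ p), w1
14. ¬(p ∨ ¬r), w1
15. ¬p, w1
16. r, w1
Accessibility: w0Rw0, w0Rw1, w1Rw0, w1Rw1
Branch closes: p and ¬p both at w1.
Every branch of the negation's tableau closes; the branch above is one of them.

Valid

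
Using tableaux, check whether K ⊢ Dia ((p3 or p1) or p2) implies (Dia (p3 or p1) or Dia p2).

Valid

Tableau for the negation not (Dia ((p3 or p1) or p2) implies (Dia (p3 or p1) or Dia p2)):
1. not (Dia ((p3 or p1) or p2) implies (Dia (p3 or p1) or Dia p2)), w0
2. Dia ((p3 or p1) or p2), w0
3. not (Dia (p3 or p1) or Dia p2), w0
4. not Dia (p3 or p1), w0
5. not Dia p2, w0
6. (p3 or p1) or p2, w1
7. not (p3 or p1), w1
8. not p3, w1
9. not p1, w1
10. not p2, w1
11. p3 or p1, w1
12. p1, w1
Accessibility: w0Rw1
Branch closes: p1 and not p1 both at w1.
All branches of the negation close; one closing branch shown above.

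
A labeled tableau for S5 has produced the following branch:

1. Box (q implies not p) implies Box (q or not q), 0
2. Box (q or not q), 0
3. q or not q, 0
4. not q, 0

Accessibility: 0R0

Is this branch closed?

There is no literal clash: for every atom and world, at most one sign appears.

Open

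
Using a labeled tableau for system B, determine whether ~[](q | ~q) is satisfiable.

1. ~[](q | ~q), u
2. ~(q | ~q), v
3. ~q, v
4. q, v
Accessibility: uRu, uRv, vRu, vRv
Branch closes: q and ~q both at v.
(One branch shown.) All branches close.

Unsatisfiable (every branch closes)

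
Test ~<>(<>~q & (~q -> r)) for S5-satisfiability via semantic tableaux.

1. ~<>(<>~q & (~q -> r)), w0
2. ~(<>~q & (~q -> r)), w0
3. ~(~q -> r), w0
4. ~q, w0
5. ~r, w0
Accessibility: w0Rw0

Yes, satisfiable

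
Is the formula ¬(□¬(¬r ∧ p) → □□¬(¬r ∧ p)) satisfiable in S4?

Unsatisfiable (every branch closes)

1. ¬(□¬(¬r ∧ p) → □□¬(¬r ∧ p)), u
2. □¬(¬r ∧ p), u
3. ¬□□¬(¬r ∧ p), u
4. ¬(¬r ∧ p), u
5. ¬p, u
6. ¬□¬(¬r ∧ p), v
7. ¬(¬r ∧ p), v
8. ¬p, v
9. ¬r ∧ p, w
10. ¬r, w
11. p, w
12. ¬(¬r ∧ p), w
13. ¬p, w
Accessibility: uRu, uRv, uRw, vRv, vRw, wRw
Branch closes: p and ¬p both at w.
All branches of the tableau close; one closing branch shown above.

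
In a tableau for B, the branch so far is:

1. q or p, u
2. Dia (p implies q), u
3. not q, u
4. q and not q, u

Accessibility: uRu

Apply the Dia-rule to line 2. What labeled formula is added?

a fresh world v with uRv, and p implies q at v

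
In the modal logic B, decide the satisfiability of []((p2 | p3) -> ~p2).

1. []((p2 | p3) -> ~p2), w0
2. (p2 | p3) -> ~p2, w0
3. ~p2, w0
Accessibility: w0Rw0

Satisfiable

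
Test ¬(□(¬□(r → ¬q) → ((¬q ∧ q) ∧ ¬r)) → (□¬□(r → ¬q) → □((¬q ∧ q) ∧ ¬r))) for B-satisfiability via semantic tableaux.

1. ¬(□(¬□(r → ¬q) → ((¬q ∧ q) ∧ ¬r)) → (□¬□(r → ¬q) → □((¬q ∧ q) ∧ ¬r))), w0
2. □(¬□(r → ¬q) → ((¬q ∧ q) ∧ ¬r)), w0
3. ¬(□¬□(r → ¬q) → □((¬q ∧ q) ∧ ¬r)), w0
4. □¬□(r → ¬q), w0
5. ¬□((¬q ∧ q) ∧ ¬r), w0
6. ¬□(r → ¬q) → ((¬q ∧ q) ∧ ¬r), w0
7. ¬□(r → ¬q), w0
8. □(r → ¬q), w0
9. r → ¬q, w0
10. ¬q, w0
11. ¬((¬q ∧ q) ∧ ¬r), w1
12. ¬□(r → ¬q) → ((¬q ∧ q) ∧ ¬r), w1
13. ¬□(r → ¬q), w1
14. r → ¬q, w1
15. ¬(¬q ∧ q), w1
16. □(r → ¬q), w1
17. ¬q, w1
18. ¬(r → ¬q), w2
19. r, w2
20. q, w2
21. ¬□(r → ¬q) → ((¬q ∧ q) ∧ ¬r), w2
22. ¬□(r → ¬q), w2
23. r → ¬q, w2
24. (¬q ∧ q) ∧ ¬r, w2
25. ¬q ∧ q, w2
26. ¬r, w2
Accessibility: w0Rw0, w0Rw1, w0Rw2, w1Rw0, w1Rw1, w2Rw0, w2Rw2
Branch closes: r and ¬r both at w2.
All branches of the tableau close; one closing branch shown above.

Unsatisfiable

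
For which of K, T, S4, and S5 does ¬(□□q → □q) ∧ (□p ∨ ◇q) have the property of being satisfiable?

K

K-tableau for the formula:
1. ¬(□□q → □q) ∧ (□p ∨ ◇q), w0
2. ¬(□□q → □q), w0   [∧-rule on 1]
3. □p ∨ ◇q, w0   [∧-rule on 1]
4. □□q, w0   [¬→-rule on 2]
5. ¬□q, w0   [¬→-rule on 2]
6. ◇q, w0   [∨-rule on 3 (branches; this branch)]
7. ¬q, w1   [¬□-rule on 5: fresh world w1, w0Rw1]
8. □q, w1   [□-rule on 4 via w0Rw1]
9. q, w2   [◇-rule on 6: fresh world w2, w0Rw2]
10. □q, w2   [□-rule on 4 via w0Rw2]
Accessibility: w0Rw1, w0Rw2
Complete open branch: satisfiable in K.
T-tableau for the formula:
1. ¬(□□q → □q) ∧ (□p ∨ ◇q), w0
2. ¬(□□q → □q), w0   [∧-rule on 1]
3. □p ∨ ◇q, w0   [∧-rule on 1]
4. □□q, w0   [¬→-rule on 2]
5. ¬□q, w0   [¬→-rule on 2]
6. □q, w0   [□-rule on 4 via w0Rw0]
7. q, w0   [□-rule on 6 via w0Rw0]
8. □p, w0   [∨-rule on 3 (branches; this branch)]
9. p, w0   [□-rule on 8 via w0Rw0]
10. ¬q, w1   [¬□-rule on 5: fresh world w1, w0Rw1]
11. □q, w1   [□-rule on 4 via w0Rw1]
12. q, w1   [□-rule on 6 via w0Rw1]
Accessibility: w0Rw0, w0Rw1, w1Rw1
Branch closes: q and ¬q both at w1.
Every branch closes (one shown): unsatisfiable in T, hence also in S4, S5 (every S4/S5-frame is a T-frame).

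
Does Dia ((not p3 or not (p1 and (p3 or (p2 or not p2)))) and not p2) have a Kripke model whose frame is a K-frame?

Satisfiable (open branch found)

1. Dia ((not p3 or not (p1 and (p3 or (p2 or not p2)))) and not p2), w0
2. (not p3 or not (p1 and (p3 or (p2 or not p2)))) and not p2, w1
3. not p3 or not (p1 and (p3 or (p2 or not p2))), w1
4. not p2, w1
5. not (p1 and (p3 or (p2 or not p2))), w1
6. not p1, w1
Accessibility: w0Rw1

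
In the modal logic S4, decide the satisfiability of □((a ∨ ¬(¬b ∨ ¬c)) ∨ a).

Satisfiable (open branch found)

1. □((a ∨ ¬(¬b ∨ ¬c)) ∨ a), u
2. (a ∨ ¬(¬b ∨ ¬c)) ∨ a, u
3. a, u
Accessibility: uRu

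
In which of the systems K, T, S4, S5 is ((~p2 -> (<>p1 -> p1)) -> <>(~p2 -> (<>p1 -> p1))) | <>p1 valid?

T, S4, S5

K-tableau for the negation ~(((~p2 -> (<>p1 -> p1)) -> <>(~p2 -> (<>p1 -> p1))) | <>p1):
1. ~(((~p2 -> (<>p1 -> p1)) -> <>(~p2 -> (<>p1 -> p1))) | <>p1), 0
2. ~((~p2 -> (<>p1 -> p1)) -> <>(~p2 -> (<>p1 -> p1))), 0
3. ~<>p1, 0
4. ~p2 -> (<>p1 -> p1), 0
5. ~<>(~p2 -> (<>p1 -> p1)), 0
6. <>p1 -> p1, 0
7. p1, 0
Complete open branch: countermodel on a K-frame, so not valid in K.
T-tableau for the negation ~(((~p2 -> (<>p1 -> p1)) -> <>(~p2 -> (<>p1 -> p1))) | <>p1):
1. ~(((~p2 -> (<>p1 -> p1)) -> <>(~p2 -> (<>p1 -> p1))) | <>p1), 0
2. ~((~p2 -> (<>p1 -> p1)) -> <>(~p2 -> (<>p1 -> p1))), 0
3. ~<>p1, 0
4. ~p2 -> (<>p1 -> p1), 0
5. ~<>(~p2 -> (<>p1 -> p1)), 0
6. ~p1, 0
7. ~(~p2 -> (<>p1 -> p1)), 0
8. ~p2, 0
9. ~(<>p1 -> p1), 0
10. <>p1, 0
11. <>p1 -> p1, 0
12. p1, 1
13. ~p1, 1
Accessibility: 0R0, 0R1, 1R1
Branch closes: p1 and ~p1 both at 1.
Every branch closes (one shown): valid in T, hence also in S4, S5 (every theorem of T is a theorem of S4 and S5).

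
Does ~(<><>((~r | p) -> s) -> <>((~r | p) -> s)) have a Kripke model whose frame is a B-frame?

Satisfiable (open branch found)

1. ~(<><>((~r | p) -> s) -> <>((~r | p) -> s)), u
2. <><>((~r | p) -> s), u
3. ~<>((~r | p) -> s), u
4. ~((~r | p) -> s), u
5. ~r | p, u
6. ~s, u
7. p, u
8. <>((~r | p) -> s), v
9. ~((~r | p) -> s), v
10. ~r | p, v
11. ~s, v
12. p, v
13. (~r | p) -> s, w
14. s, w
Accessibility: uRu, uRv, vRu, vRv, vRw, wRv, wRw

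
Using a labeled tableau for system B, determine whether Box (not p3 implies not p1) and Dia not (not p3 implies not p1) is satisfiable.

Unsatisfiable

1. Box (not p3 implies not p1) and Dia not (not p3 implies not p1), 0
2. Box (not p3 implies not p1), 0
3. Dia not (not p3 implies not p1), 0
4. not p3 implies not p1, 0
5. not p1, 0
6. not (not p3 implies not p1), 1
7. not p3, 1
8. p1, 1
9. not p3 implies not p1, 1
10. not p1, 1
Accessibility: 0R0, 0R1, 1R0, 1R1
Branch closes: p1 and not p1 both at 1.
Every branch closes; the branch above is one of them.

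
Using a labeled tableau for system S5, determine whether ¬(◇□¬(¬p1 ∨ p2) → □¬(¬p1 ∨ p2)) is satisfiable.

1. ¬(◇□¬(¬p1 ∨ p2) → □¬(¬p1 ∨ p2)), w0
2. ◇□¬(¬p1 ∨ p2), w0   [¬→-rule on 1]
3. ¬□¬(¬p1 ∨ p2), w0   [¬→-rule on 1]
4. □¬(¬p1 ∨ p2), w1   [◇-rule on 2: fresh world w1, w0Rw1]
5. ¬(¬p1 ∨ p2), w0   [□-rule on 4 via w1Rw0]
6. p1, w0   [¬∨-rule on 5]
7. ¬p2, w0   [¬∨-rule on 5]
8. ¬(¬p1 ∨ p2), w1   [□-rule on 4 via w1Rw1]
9. p1, w1   [¬∨-rule on 8]
10. ¬p2, w1   [¬∨-rule on 8]
11. ¬p1 ∨ p2, w2   [¬□-rule on 3: fresh world w2, w0Rw2]
12. ¬(¬p1 ∨ p2), w2   [□-rule on 4 via w1Rw2]
13. p1, w2   [¬∨-rule on 12]
14. ¬p2, w2   [¬∨-rule on 12]
15. p2, w2   [∨-rule on 11 (branches; this branch)]
Accessibility: w0Rw0, w0Rw1, w0Rw2, w1Rw0, w1Rw1, w1Rw2, w2Rw0, w2Rw1, w2Rw2
Branch closes: p2 and ¬p2 both at w2.
All branches of the tableau close; one closing branch shown above.

Unsatisfiable (every branch closes)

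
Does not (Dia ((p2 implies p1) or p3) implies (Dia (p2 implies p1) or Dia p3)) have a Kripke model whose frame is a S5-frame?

1. not (Dia ((p2 implies p1) or p3) implies (Dia (p2 implies p1) or Dia p3)), 0
2. Dia ((p2 implies p1) or p3), 0
3. not (Dia (p2 implies p1) or Dia p3), 0
4. not Dia (p2 implies p1), 0
5. not Dia p3, 0
6. not (p2 implies p1), 0
7. p2, 0
8. not p1, 0
9. not p3, 0
10. (p2 implies p1) or p3, 1
11. not (p2 implies p1), 1
12. p2, 1
13. not p1, 1
14. not p3, 1
15. p2 implies p1, 1
16. p1, 1
Accessibility: 0R0, 0R1, 1R0, 1R1
Branch closes: p1 and not p1 both at 1.
Every branch closes; the branch above is one of them.

No, unsatisfiable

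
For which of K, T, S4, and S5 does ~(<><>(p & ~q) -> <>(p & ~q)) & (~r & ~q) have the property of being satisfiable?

T-tableau for the formula:
1. ~(<><>(p & ~q) -> <>(p & ~q)) & (~r & ~q), w0
2. ~(<><>(p & ~q) -> <>(p & ~q)), w0
3. ~r & ~q, w0
4. <><>(p & ~q), w0
5. ~<>(p & ~q), w0
6. ~r, w0
7. ~q, w0
8. ~(p & ~q), w0
9. ~p, w0
10. <>(p & ~q), w1
11. ~(p & ~q), w1
12. q, w1
13. p & ~q, w2
14. p, w2
15. ~q, w2
Accessibility: w0Rw0, w0Rw1, w1Rw1, w1Rw2, w2Rw2
Complete open branch: satisfiable in T, hence also in K (this T-model is also a K-model).
S4-tableau for the formula:
1. ~(<><>(p & ~q) -> <>(p & ~q)) & (~r & ~q), w0
2. ~(<><>(p & ~q) -> <>(p & ~q)), w0
3. ~r & ~q, w0
4. <><>(p & ~q), w0
5. ~<>(p & ~q), w0
6. ~r, w0
7. ~q, w0
8. ~(p & ~q), w0
9. ~p, w0
10. <>(p & ~q), w1
11. ~(p & ~q), w1
12. q, w1
13. p & ~q, w2
14. p, w2
15. ~q, w2
16. ~(p & ~q), w2
17. q, w2
Accessibility: w0Rw0, w0Rw1, w0Rw2, w1Rw1, w1Rw2, w2Rw2
Branch closes: q and ~q both at w2.
Every branch closes (one shown): unsatisfiable in S4, hence also in S5 (every S5-frame is an S4-frame).

K, T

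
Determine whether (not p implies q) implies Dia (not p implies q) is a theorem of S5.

Tableau for the negation not ((not p implies q) implies Dia (not p implies q)):
1. not ((not p implies q) implies Dia (not p implies q)), w0
2. not p implies q, w0   [neg-implies-rule on 1]
3. not Dia (not p implies q), w0   [neg-implies-rule on 1]
4. not (not p implies q), w0   [neg-Dia-rule on 3 via w0Rw0]
5. not p, w0   [neg-implies-rule on 4]
6. not q, w0   [neg-implies-rule on 4]
7. q, w0   [implies-rule on 2 (branches; this branch)]
Accessibility: w0Rw0
Branch closes: q and not q both at w0.
Every branch of the negation's tableau closes; the branch above is one of them.

Valid in S5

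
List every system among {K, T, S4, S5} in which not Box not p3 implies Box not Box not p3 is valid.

S5

S4-tableau for the negation not (not Box not p3 implies Box not Box not p3):
1. not (not Box not p3 implies Box not Box not p3), w0
2. not Box not p3, w0
3. not Box not Box not p3, w0
4. p3, w1
5. Box not p3, w2
6. not p3, w2
Accessibility: w0Rw0, w0Rw1, w0Rw2, w1Rw1, w2Rw2
Complete open branch: countermodel on an S4-frame, so not valid in S4, nor in K, T (the same frame is also a K-frame and a T-frame).
S5-tableau for the negation not (not Box not p3 implies Box not Box not p3):
1. not (not Box not p3 implies Box not Box not p3), w0
2. not Box not p3, w0
3. not Box not Box not p3, w0
4. p3, w1
5. Box not p3, w2
6. not p3, w0
7. not p3, w1
Accessibility: w0Rw0, w0Rw1, w0Rw2, w1Rw0, w1Rw1, w1Rw2, w2Rw0, w2Rw1, w2Rw2
Branch closes: p3 and not p3 both at w1.
Every branch closes (one shown): valid in S5.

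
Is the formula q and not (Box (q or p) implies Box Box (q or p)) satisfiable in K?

1. q and not (Box (q or p) implies Box Box (q or p)), w0
2. q, w0
3. not (Box (q or p) implies Box Box (q or p)), w0
4. Box (q or p), w0
5. not Box Box (q or p), w0
6. not Box (q or p), w1
7. q or p, w1
8. p, w1
9. not (q or p), w2
10. not q, w2
11. not p, w2
Accessibility: w0Rw1, w1Rw2

Satisfiable (open branch found)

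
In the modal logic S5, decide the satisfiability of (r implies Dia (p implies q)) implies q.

1. (r implies Dia (p implies q)) implies q, w0
2. q, w0
Accessibility: w0Rw0

Satisfiable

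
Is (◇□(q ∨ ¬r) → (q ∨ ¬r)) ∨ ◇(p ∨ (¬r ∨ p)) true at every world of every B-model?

Yes, valid

Tableau for the negation ¬((◇□(q ∨ ¬r) → (q ∨ ¬r)) ∨ ◇(p ∨ (¬r ∨ p))):
1. ¬((◇□(q ∨ ¬r) → (q ∨ ¬r)) ∨ ◇(p ∨ (¬r ∨ p))), u
2. ¬(◇□(q ∨ ¬r) → (q ∨ ¬r)), u   [¬∨-rule on 1]
3. ¬◇(p ∨ (¬r ∨ p)), u   [¬∨-rule on 1]
4. ◇□(q ∨ ¬r), u   [¬→-rule on 2]
5. ¬(q ∨ ¬r), u   [¬→-rule on 2]
6. ¬q, u   [¬∨-rule on 5]
7. r, u   [¬∨-rule on 5]
8. ¬(p ∨ (¬r ∨ p)), u   [¬◇-rule on 3 via uRu]
9. ¬p, u   [¬∨-rule on 8]
10. ¬(¬r ∨ p), u   [¬∨-rule on 8]
11. □(q ∨ ¬r), v   [◇-rule on 4: fresh world v, uRv]
12. ¬(p ∨ (¬r ∨ p)), v   [¬◇-rule on 3 via uRv]
13. ¬p, v   [¬∨-rule on 12]
14. ¬(¬r ∨ p), v   [¬∨-rule on 12]
15. r, v   [¬∨-rule on 14]
16. q ∨ ¬r, u   [□-rule on 11 via vRu]
17. q ∨ ¬r, v   [□-rule on 11 via vRv]
18. ¬r, u   [∨-rule on 16 (branches; this branch)]
Accessibility: uRu, uRv, vRu, vRv
Branch closes: r and ¬r both at u.
Every branch of the negation's tableau closes; the branch above is one of them.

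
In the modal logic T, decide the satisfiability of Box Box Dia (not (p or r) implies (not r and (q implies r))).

1. Box Box Dia (not (p or r) implies (not r and (q implies r))), 0
2. Box Dia (not (p or r) implies (not r and (q implies r))), 0
3. Dia (not (p or r) implies (not r and (q implies r))), 0
4. not (p or r) implies (not r and (q implies r)), 1
5. Box Dia (not (p or r) implies (not r and (q implies r))), 1
6. Dia (not (p or r) implies (not r and (q implies r))), 1
7. not r and (q implies r), 1
8. not r, 1
9. q implies r, 1
10. not q, 1
11. not (p or r) implies (not r and (q implies r)), 2
12. Dia (not (p or r) implies (not r and (q implies r))), 2
13. not r and (q implies r), 2
14. not r, 2
15. q implies r, 2
16. not q, 2
17. not (p or r) implies (not r and (q implies r)), 3
18. not r and (q implies r), 3
19. not r, 3
20. q implies r, 3
21. not q, 3
Accessibility: 0R0, 0R1, 1R1, 1R2, 2R2, 2R3, 3R3

Satisfiable (open branch found)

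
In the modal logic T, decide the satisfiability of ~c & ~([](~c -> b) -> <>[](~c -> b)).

1. ~c & ~([](~c -> b) -> <>[](~c -> b)), u
2. ~c, u
3. ~([](~c -> b) -> <>[](~c -> b)), u
4. [](~c -> b), u
5. ~<>[](~c -> b), u
6. ~c -> b, u
7. ~[](~c -> b), u
8. b, u
9. ~(~c -> b), v
10. ~c, v
11. ~b, v
12. ~c -> b, v
13. ~[](~c -> b), v
14. b, v
Accessibility: uRu, uRv, vRv
Branch closes: b and ~b both at v.
(One branch shown.) All branches close.

Unsatisfiable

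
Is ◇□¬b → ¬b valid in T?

Invalid (countermodel exists)

Tableau for the negation ¬(◇□¬b → ¬b):
1. ¬(◇□¬b → ¬b), u
2. ◇□¬b, u
3. b, u
4. □¬b, v
5. ¬b, v
Accessibility: uRu, uRv, vRv
The negation has an open branch (countermodel exists).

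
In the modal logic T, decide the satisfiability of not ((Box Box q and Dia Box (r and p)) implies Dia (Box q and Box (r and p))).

1. not ((Box Box q and Dia Box (r and p)) implies Dia (Box q and Box (r and p))), 0
2. Box Box q and Dia Box (r and p), 0
3. not Dia (Box q and Box (r and p)), 0
4. Box Box q, 0
5. Dia Box (r and p), 0
6. not (Box q and Box (r and p)), 0
7. Box q, 0
8. q, 0
9. not Box (r and p), 0
10. Box (r and p), 1
11. not (Box q and Box (r and p)), 1
12. Box q, 1
13. q, 1
14. r and p, 1
15. r, 1
16. p, 1
17. not Box (r and p), 1
18. not (r and p), 2
19. not (Box q and Box (r and p)), 2
20. Box q, 2
21. q, 2
22. not p, 2
23. not Box (r and p), 2
24. not (r and p), 3
25. r and p, 3
26. r, 3
27. p, 3
28. q, 3
29. not p, 3
Accessibility: 0R0, 0R1, 0R2, 1R1, 1R3, 2R2, 3R3
Branch closes: p and not p both at 3.
Every branch closes; the branch above is one of them.

No, unsatisfiable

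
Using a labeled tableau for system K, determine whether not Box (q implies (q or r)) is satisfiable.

Unsatisfiable (every branch closes)

1. not Box (q implies (q or r)), 0
2. not (q implies (q or r)), 1
3. q, 1
4. not (q or r), 1
5. not q, 1
6. not r, 1
Accessibility: 0R1
Branch closes: q and not q both at 1.
Every branch closes; the branch above is one of them.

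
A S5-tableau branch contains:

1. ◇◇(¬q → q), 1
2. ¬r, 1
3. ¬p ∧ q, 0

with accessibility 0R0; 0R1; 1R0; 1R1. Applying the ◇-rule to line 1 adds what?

a fresh world 2 with 1R2, and ◇(¬q → q) at 2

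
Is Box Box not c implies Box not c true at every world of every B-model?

Tableau for the negation not (Box Box not c implies Box not c):
1. not (Box Box not c implies Box not c), u
2. Box Box not c, u   [neg-implies-rule on 1]
3. not Box not c, u   [neg-implies-rule on 1]
4. Box not c, u   [Box-rule on 2 via uRu]
5. not c, u   [Box-rule on 4 via uRu]
6. c, v   [neg-Box-rule on 3: fresh world v, uRv]
7. Box not c, v   [Box-rule on 2 via uRv]
8. not c, v   [Box-rule on 4 via uRv]
Accessibility: uRu, uRv, vRu, vRv
Branch closes: c and not c both at v.
All branches of the negation close; one closing branch shown above.

Valid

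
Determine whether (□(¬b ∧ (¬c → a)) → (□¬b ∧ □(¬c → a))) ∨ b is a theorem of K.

Tableau for the negation ¬((□(¬b ∧ (¬c → a)) → (□¬b ∧ □(¬c → a))) ∨ b):
1. ¬((□(¬b ∧ (¬c → a)) → (□¬b ∧ □(¬c → a))) ∨ b), u
2. ¬(□(¬b ∧ (¬c → a)) → (□¬b ∧ □(¬c → a))), u   [¬∨-rule on 1]
3. ¬b, u   [¬∨-rule on 1]
4. □(¬b ∧ (¬c → a)), u   [¬→-rule on 2]
5. ¬(□¬b ∧ □(¬c → a)), u   [¬→-rule on 2]
6. ¬□(¬c → a), u   [¬∧-rule on 5 (branches; this branch)]
7. ¬(¬c → a), v   [¬□-rule on 6: fresh world v, uRv]
8. ¬c, v   [¬→-rule on 7]
9. ¬a, v   [¬→-rule on 7]
10. ¬b ∧ (¬c → a), v   [□-rule on 4 via uRv]
11. ¬b, v   [∧-rule on 10]
12. ¬c → a, v   [∧-rule on 10]
13. a, v   [→-rule on 12 (branches; this branch)]
Accessibility: uRv
Branch closes: a and ¬a both at v.
All branches of the negation close; one closing branch shown above.

Valid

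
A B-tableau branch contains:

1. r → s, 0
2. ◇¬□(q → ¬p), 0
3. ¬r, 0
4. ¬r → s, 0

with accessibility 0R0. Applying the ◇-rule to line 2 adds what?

a fresh world 1 with 0R1, and ¬□(q → ¬p) at 1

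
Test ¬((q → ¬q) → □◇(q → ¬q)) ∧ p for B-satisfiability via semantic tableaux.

1. ¬((q → ¬q) → □◇(q → ¬q)) ∧ p, 0
2. ¬((q → ¬q) → □◇(q → ¬q)), 0
3. p, 0
4. q → ¬q, 0
5. ¬□◇(q → ¬q), 0
6. ¬q, 0
7. ¬◇(q → ¬q), 1
8. ¬(q → ¬q), 0
9. q, 0
Accessibility: 0R0, 0R1, 1R0, 1R1
Branch closes: q and ¬q both at 0.
All branches of the tableau close; one closing branch shown above.

Unsatisfiable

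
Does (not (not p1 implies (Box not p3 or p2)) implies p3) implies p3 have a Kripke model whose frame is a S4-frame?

Yes, satisfiable

1. (not (not p1 implies (Box not p3 or p2)) implies p3) implies p3, w0
2. p3, w0   [implies-rule on 1 (branches; this branch)]
Accessibility: w0Rw0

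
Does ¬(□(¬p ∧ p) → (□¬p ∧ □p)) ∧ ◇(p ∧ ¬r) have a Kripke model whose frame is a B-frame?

1. ¬(□(¬p ∧ p) → (□¬p ∧ □p)) ∧ ◇(p ∧ ¬r), w0
2. ¬(□(¬p ∧ p) → (□¬p ∧ □p)), w0
3. ◇(p ∧ ¬r), w0
4. □(¬p ∧ p), w0
5. ¬(□¬p ∧ □p), w0
6. ¬p ∧ p, w0
7. ¬p, w0
8. p, w0
Accessibility: w0Rw0
Branch closes: p and ¬p both at w0.
(One branch shown.) All branches close.

Unsatisfiable (every branch closes)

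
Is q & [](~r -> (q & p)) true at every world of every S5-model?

Not valid

Tableau for the negation ~(q & [](~r -> (q & p))):
1. ~(q & [](~r -> (q & p))), w0
2. ~[](~r -> (q & p)), w0
3. ~(~r -> (q & p)), w1
4. ~r, w1
5. ~(q & p), w1
6. ~p, w1
Accessibility: w0Rw0, w0Rw1, w1Rw0, w1Rw1
The negation has an open branch (countermodel exists).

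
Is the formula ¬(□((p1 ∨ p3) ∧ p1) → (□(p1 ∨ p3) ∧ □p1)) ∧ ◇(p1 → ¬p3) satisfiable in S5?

Unsatisfiable (every branch closes)

1. ¬(□((p1 ∨ p3) ∧ p1) → (□(p1 ∨ p3) ∧ □p1)) ∧ ◇(p1 → ¬p3), w0
2. ¬(□((p1 ∨ p3) ∧ p1) → (□(p1 ∨ p3) ∧ □p1)), w0
3. ◇(p1 → ¬p3), w0
4. □((p1 ∨ p3) ∧ p1), w0
5. ¬(□(p1 ∨ p3) ∧ □p1), w0
6. (p1 ∨ p3) ∧ p1, w0
7. p1 ∨ p3, w0
8. p1, w0
9. ¬□(p1 ∨ p3), w0
10. p3, w0
11. p1 → ¬p3, w1
12. (p1 ∨ p3) ∧ p1, w1
13. p1 ∨ p3, w1
14. p1, w1
15. ¬p3, w1
16. ¬(p1 ∨ p3), w2
17. ¬p1, w2
18. ¬p3, w2
19. (p1 ∨ p3) ∧ p1, w2
20. p1 ∨ p3, w2
21. p1, w2
Accessibility: w0Rw0, w0Rw1, w0Rw2, w1Rw0, w1Rw1, w1Rw2, w2Rw0, w2Rw1, w2Rw2
Branch closes: p1 and ¬p1 both at w2.
(One branch shown.) All branches close.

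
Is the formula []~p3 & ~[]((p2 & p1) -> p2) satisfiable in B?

Unsatisfiable

1. []~p3 & ~[]((p2 & p1) -> p2), u
2. []~p3, u   [&-rule on 1]
3. ~[]((p2 & p1) -> p2), u   [&-rule on 1]
4. ~p3, u   [[]-rule on 2 via uRu]
5. ~((p2 & p1) -> p2), v   [~[]-rule on 3: fresh world v, uRv]
6. p2 & p1, v   [~->-rule on 5]
7. ~p2, v   [~->-rule on 5]
8. p2, v   [&-rule on 6]
9. p1, v   [&-rule on 6]
Accessibility: uRu, uRv, vRu, vRv
Branch closes: p2 and ~p2 both at v.
(One branch shown.) All branches close.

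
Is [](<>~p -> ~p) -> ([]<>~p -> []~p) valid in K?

Valid in K

Tableau for the negation ~([](<>~p -> ~p) -> ([]<>~p -> []~p)):
1. ~([](<>~p -> ~p) -> ([]<>~p -> []~p)), w0
2. [](<>~p -> ~p), w0   [~->-rule on 1]
3. ~([]<>~p -> []~p), w0   [~->-rule on 1]
4. []<>~p, w0   [~->-rule on 3]
5. ~[]~p, w0   [~->-rule on 3]
6. p, w1   [~[]-rule on 5: fresh world w1, w0Rw1]
7. <>~p -> ~p, w1   [[]-rule on 2 via w0Rw1]
8. <>~p, w1   [[]-rule on 4 via w0Rw1]
9. ~<>~p, w1   [->-rule on 7 (branches; this branch)]
10. ~p, w2   [<>-rule on 8: fresh world w2, w1Rw2]
11. p, w2   [~<>-rule on 9 via w1Rw2]
Accessibility: w0Rw1, w1Rw2
Branch closes: p and ~p both at w2.
Every branch of the negation's tableau closes; the branch above is one of them.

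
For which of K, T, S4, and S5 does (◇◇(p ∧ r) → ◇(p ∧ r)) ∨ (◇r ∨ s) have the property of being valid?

S4, S5

S4-tableau for the negation ¬((◇◇(p ∧ r) → ◇(p ∧ r)) ∨ (◇r ∨ s)):
1. ¬((◇◇(p ∧ r) → ◇(p ∧ r)) ∨ (◇r ∨ s)), 0
2. ¬(◇◇(p ∧ r) → ◇(p ∧ r)), 0
3. ¬(◇r ∨ s), 0
4. ◇◇(p ∧ r), 0
5. ¬◇(p ∧ r), 0
6. ¬◇r, 0
7. ¬s, 0
8. ¬(p ∧ r), 0
9. ¬r, 0
10. ◇(p ∧ r), 1
11. ¬(p ∧ r), 1
12. ¬r, 1
13. p ∧ r, 2
14. p, 2
15. r, 2
16. ¬(p ∧ r), 2
17. ¬r, 2
Accessibility: 0R0, 0R1, 0R2, 1R1, 1R2, 2R2
Branch closes: r and ¬r both at 2.
Every branch closes (one shown): valid in S4, hence also in S5 (every theorem of S4 is a theorem of S5).
T-tableau for the negation ¬((◇◇(p ∧ r) → ◇(p ∧ r)) ∨ (◇r ∨ s)):
1. ¬((◇◇(p ∧ r) → ◇(p ∧ r)) ∨ (◇r ∨ s)), 0
2. ¬(◇◇(p ∧ r) → ◇(p ∧ r)), 0
3. ¬(◇r ∨ s), 0
4. ◇◇(p ∧ r), 0
5. ¬◇(p ∧ r), 0
6. ¬◇r, 0
7. ¬s, 0
8. ¬(p ∧ r), 0
9. ¬r, 0
10. ◇(p ∧ r), 1
11. ¬(p ∧ r), 1
12. ¬r, 1
13. p ∧ r, 2
14. p, 2
15. r, 2
Accessibility: 0R0, 0R1, 1R1, 1R2, 2R2
Complete open branch: countermodel on a T-frame, so not valid in T, nor in K (the same frame is also a K-frame).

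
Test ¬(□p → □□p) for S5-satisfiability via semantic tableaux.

Unsatisfiable

1. ¬(□p → □□p), u
2. □p, u
3. ¬□□p, u
4. p, u
5. ¬□p, v
6. p, v
7. ¬p, w
8. p, w
Accessibility: uRu, uRv, uRw, vRu, vRv, vRw, wRu, wRv, wRw
Branch closes: p and ¬p both at w.
Every branch closes; the branch above is one of them.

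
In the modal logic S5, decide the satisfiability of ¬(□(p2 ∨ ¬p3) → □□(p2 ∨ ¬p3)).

1. ¬(□(p2 ∨ ¬p3) → □□(p2 ∨ ¬p3)), 0
2. □(p2 ∨ ¬p3), 0
3. ¬□□(p2 ∨ ¬p3), 0
4. p2 ∨ ¬p3, 0
5. ¬p3, 0
6. ¬□(p2 ∨ ¬p3), 1
7. p2 ∨ ¬p3, 1
8. ¬p3, 1
9. ¬(p2 ∨ ¬p3), 2
10. ¬p2, 2
11. p3, 2
12. p2 ∨ ¬p3, 2
13. ¬p3, 2
Accessibility: 0R0, 0R1, 0R2, 1R0, 1R1, 1R2, 2R0, 2R1, 2R2
Branch closes: p3 and ¬p3 both at 2.
(One branch shown.) All branches close.

Unsatisfiable (every branch closes)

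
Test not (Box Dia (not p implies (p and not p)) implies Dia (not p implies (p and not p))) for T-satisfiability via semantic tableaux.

Unsatisfiable (every branch closes)

1. not (Box Dia (not p implies (p and not p)) implies Dia (not p implies (p and not p))), 0
2. Box Dia (not p implies (p and not p)), 0
3. not Dia (not p implies (p and not p)), 0
4. Dia (not p implies (p and not p)), 0
5. not (not p implies (p and not p)), 0
6. not p, 0
7. not (p and not p), 0
8. not p implies (p and not p), 1
9. Dia (not p implies (p and not p)), 1
10. not (not p implies (p and not p)), 1
11. not p, 1
12. not (p and not p), 1
13. p and not p, 1
14. p, 1
Accessibility: 0R0, 0R1, 1R1
Branch closes: p and not p both at 1.
(One branch shown.) All branches close.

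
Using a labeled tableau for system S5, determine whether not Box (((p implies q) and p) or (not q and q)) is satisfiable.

Satisfiable (open branch found)

1. not Box (((p implies q) and p) or (not q and q)), w0
2. not (((p implies q) and p) or (not q and q)), w1
3. not ((p implies q) and p), w1
4. not (not q and q), w1
5. not p, w1
6. not q, w1
Accessibility: w0Rw0, w0Rw1, w1Rw0, w1Rw1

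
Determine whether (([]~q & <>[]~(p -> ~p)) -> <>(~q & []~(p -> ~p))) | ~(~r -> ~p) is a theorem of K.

Yes, valid

Tableau for the negation ~((([]~q & <>[]~(p -> ~p)) -> <>(~q & []~(p -> ~p))) | ~(~r -> ~p)):
1. ~((([]~q & <>[]~(p -> ~p)) -> <>(~q & []~(p -> ~p))) | ~(~r -> ~p)), w0
2. ~(([]~q & <>[]~(p -> ~p)) -> <>(~q & []~(p -> ~p))), w0
3. ~r -> ~p, w0
4. []~q & <>[]~(p -> ~p), w0
5. ~<>(~q & []~(p -> ~p)), w0
6. []~q, w0
7. <>[]~(p -> ~p), w0
8. ~p, w0
9. []~(p -> ~p), w1
10. ~(~q & []~(p -> ~p)), w1
11. ~q, w1
12. ~[]~(p -> ~p), w1
13. p -> ~p, w2
14. ~(p -> ~p), w2
15. p, w2
16. ~p, w2
Accessibility: w0Rw1, w1Rw2
Branch closes: p and ~p both at w2.
Every branch of the negation's tableau closes; the branch above is one of them.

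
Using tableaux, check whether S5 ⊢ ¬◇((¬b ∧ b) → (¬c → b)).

Invalid (countermodel exists)

Tableau for the negation ◇((¬b ∧ b) → (¬c → b)):
1. ◇((¬b ∧ b) → (¬c → b)), u
2. (¬b ∧ b) → (¬c → b), v
3. ¬c → b, v
4. b, v
Accessibility: uRu, uRv, vRu, vRv
The negation has an open branch (countermodel exists).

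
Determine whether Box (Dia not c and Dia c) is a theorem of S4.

No, not valid

Tableau for the negation not Box (Dia not c and Dia c):
1. not Box (Dia not c and Dia c), w0
2. not (Dia not c and Dia c), w1
3. not Dia c, w1
4. not c, w1
Accessibility: w0Rw0, w0Rw1, w1Rw1
The negation has an open branch (countermodel exists).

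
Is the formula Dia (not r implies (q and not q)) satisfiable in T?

Satisfiable

1. Dia (not r implies (q and not q)), u
2. not r implies (q and not q), v   [Dia-rule on 1: fresh world v, uRv]
3. r, v   [implies-rule on 2 (branches; this branch)]
Accessibility: uRu, uRv, vRv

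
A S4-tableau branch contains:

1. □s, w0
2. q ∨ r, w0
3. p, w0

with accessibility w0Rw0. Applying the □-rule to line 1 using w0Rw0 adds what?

s, w0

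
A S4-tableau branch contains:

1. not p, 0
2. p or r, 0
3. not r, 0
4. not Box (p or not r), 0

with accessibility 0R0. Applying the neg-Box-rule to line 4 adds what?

a fresh world 1 with 0R1, and not (p or not r) at 1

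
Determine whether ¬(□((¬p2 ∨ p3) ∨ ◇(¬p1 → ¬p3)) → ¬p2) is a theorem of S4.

Not valid

Tableau for the negation □((¬p2 ∨ p3) ∨ ◇(¬p1 → ¬p3)) → ¬p2:
1. □((¬p2 ∨ p3) ∨ ◇(¬p1 → ¬p3)) → ¬p2, u
2. ¬p2, u
Accessibility: uRu
The negation has an open branch (countermodel exists).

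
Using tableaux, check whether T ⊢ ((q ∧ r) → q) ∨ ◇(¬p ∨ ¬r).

Yes, valid

Tableau for the negation ¬(((q ∧ r) → q) ∨ ◇(¬p ∨ ¬r)):
1. ¬(((q ∧ r) → q) ∨ ◇(¬p ∨ ¬r)), w0
2. ¬((q ∧ r) → q), w0
3. ¬◇(¬p ∨ ¬r), w0
4. q ∧ r, w0
5. ¬q, w0
6. q, w0
7. r, w0
Accessibility: w0Rw0
Branch closes: q and ¬q both at w0.
All branches of the negation close; one closing branch shown above.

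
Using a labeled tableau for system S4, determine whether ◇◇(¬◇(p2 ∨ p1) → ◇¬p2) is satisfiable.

1. ◇◇(¬◇(p2 ∨ p1) → ◇¬p2), 0
2. ◇(¬◇(p2 ∨ p1) → ◇¬p2), 1   [◇-rule on 1: fresh world 1, 0R1]
3. ¬◇(p2 ∨ p1) → ◇¬p2, 2   [◇-rule on 2: fresh world 2, 1R2]
4. ◇¬p2, 2   [→-rule on 3 (branches; this branch)]
5. ¬p2, 3   [◇-rule on 4: fresh world 3, 2R3]
Accessibility: 0R0, 0R1, 0R2, 0R3, 1R1, 1R2, 1R3, 2R2, 2R3, 3R3

Satisfiable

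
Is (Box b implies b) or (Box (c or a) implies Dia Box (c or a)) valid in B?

Tableau for the negation not ((Box b implies b) or (Box (c or a) implies Dia Box (c or a))):
1. not ((Box b implies b) or (Box (c or a) implies Dia Box (c or a))), w0
2. not (Box b implies b), w0
3. not (Box (c or a) implies Dia Box (c or a)), w0
4. Box b, w0
5. not b, w0
6. Box (c or a), w0
7. not Dia Box (c or a), w0
8. b, w0
Accessibility: w0Rw0
Branch closes: b and not b both at w0.
All branches of the negation close; one closing branch shown above.

Valid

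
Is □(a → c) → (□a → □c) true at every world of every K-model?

Tableau for the negation ¬(□(a → c) → (□a → □c)):
1. ¬(□(a → c) → (□a → □c)), w0
2. □(a → c), w0
3. ¬(□a → □c), w0
4. □a, w0
5. ¬□c, w0
6. ¬c, w1
7. a → c, w1
8. a, w1
9. c, w1
Accessibility: w0Rw1
Branch closes: c and ¬c both at w1.
All branches of the negation close; one closing branch shown above.

Valid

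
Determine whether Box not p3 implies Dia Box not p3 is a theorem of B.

Yes, valid

Tableau for the negation not (Box not p3 implies Dia Box not p3):
1. not (Box not p3 implies Dia Box not p3), w0
2. Box not p3, w0
3. not Dia Box not p3, w0
4. not p3, w0
5. not Box not p3, w0
6. p3, w1
7. not p3, w1
Accessibility: w0Rw0, w0Rw1, w1Rw0, w1Rw1
Branch closes: p3 and not p3 both at w1.
Every branch of the negation's tableau closes; the branch above is one of them.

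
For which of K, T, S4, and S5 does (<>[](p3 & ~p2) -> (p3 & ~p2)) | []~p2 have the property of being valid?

S4-tableau for the negation ~((<>[](p3 & ~p2) -> (p3 & ~p2)) | []~p2):
1. ~((<>[](p3 & ~p2) -> (p3 & ~p2)) | []~p2), 0
2. ~(<>[](p3 & ~p2) -> (p3 & ~p2)), 0   [~|-rule on 1]
3. ~[]~p2, 0   [~|-rule on 1]
4. <>[](p3 & ~p2), 0   [~->-rule on 2]
5. ~(p3 & ~p2), 0   [~->-rule on 2]
6. p2, 0   [~&-rule on 5 (branches; this branch)]
7. p2, 1   [~[]-rule on 3: fresh world 1, 0R1]
8. [](p3 & ~p2), 2   [<>-rule on 4: fresh world 2, 0R2]
9. p3 & ~p2, 2   [[]-rule on 8 via 2R2]
10. p3, 2   [&-rule on 9]
11. ~p2, 2   [&-rule on 9]
Accessibility: 0R0, 0R1, 0R2, 1R1, 2R2
Complete open branch: countermodel on an S4-frame, so not valid in S4, nor in K, T (the same frame is also a K-frame and a T-frame).
S5-tableau for the negation ~((<>[](p3 & ~p2) -> (p3 & ~p2)) | []~p2):
1. ~((<>[](p3 & ~p2) -> (p3 & ~p2)) | []~p2), 0
2. ~(<>[](p3 & ~p2) -> (p3 & ~p2)), 0   [~|-rule on 1]
3. ~[]~p2, 0   [~|-rule on 1]
4. <>[](p3 & ~p2), 0   [~->-rule on 2]
5. ~(p3 & ~p2), 0   [~->-rule on 2]
6. p2, 0   [~&-rule on 5 (branches; this branch)]
7. p2, 1   [~[]-rule on 3: fresh world 1, 0R1]
8. [](p3 & ~p2), 2   [<>-rule on 4: fresh world 2, 0R2]
9. p3 & ~p2, 0   [[]-rule on 8 via 2R0]
10. p3, 0   [&-rule on 9]
11. ~p2, 0   [&-rule on 9]
Accessibility: 0R0, 0R1, 0R2, 1R0, 1R1, 1R2, 2R0, 2R1, 2R2
Branch closes: p2 and ~p2 both at 0.
Every branch closes (one shown): valid in S5.

S5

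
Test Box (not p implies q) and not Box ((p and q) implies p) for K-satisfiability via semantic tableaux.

1. Box (not p implies q) and not Box ((p and q) implies p), w0
2. Box (not p implies q), w0
3. not Box ((p and q) implies p), w0
4. not ((p and q) implies p), w1
5. p and q, w1
6. not p, w1
7. p, w1
8. q, w1
Accessibility: w0Rw1
Branch closes: p and not p both at w1.
(One branch shown.) All branches close.

No, unsatisfiable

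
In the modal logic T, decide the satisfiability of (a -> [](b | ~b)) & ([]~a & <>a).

1. (a -> [](b | ~b)) & ([]~a & <>a), 0
2. a -> [](b | ~b), 0   [&-rule on 1]
3. []~a & <>a, 0   [&-rule on 1]
4. []~a, 0   [&-rule on 3]
5. <>a, 0   [&-rule on 3]
6. ~a, 0   [[]-rule on 4 via 0R0]
7. [](b | ~b), 0   [->-rule on 2 (branches; this branch)]
8. b | ~b, 0   [[]-rule on 7 via 0R0]
9. ~b, 0   [|-rule on 8 (branches; this branch)]
10. a, 1   [<>-rule on 5: fresh world 1, 0R1]
11. ~a, 1   [[]-rule on 4 via 0R1]
Accessibility: 0R0, 0R1, 1R1
Branch closes: a and ~a both at 1.
All branches of the tableau close; one closing branch shown above.

Unsatisfiable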